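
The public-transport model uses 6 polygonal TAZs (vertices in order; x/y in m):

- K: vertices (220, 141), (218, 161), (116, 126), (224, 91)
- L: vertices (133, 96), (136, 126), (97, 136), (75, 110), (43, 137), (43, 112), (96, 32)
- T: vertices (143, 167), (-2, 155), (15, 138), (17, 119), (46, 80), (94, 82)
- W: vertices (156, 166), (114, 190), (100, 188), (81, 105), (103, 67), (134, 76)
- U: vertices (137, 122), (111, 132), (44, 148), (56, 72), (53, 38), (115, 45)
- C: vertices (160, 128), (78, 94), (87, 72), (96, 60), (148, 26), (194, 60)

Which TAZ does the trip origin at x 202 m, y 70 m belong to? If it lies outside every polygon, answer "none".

none

Cast a ray rightward from (202, 70). For each polygon, the edges (by vertex number in listed order) whose endpoints lie on opposite sides of y = 70, where each meets that height, and whether that is right or left of the point:
K: no edge straddles that height → 0 crossings.
L: 6–7 at x≈70.8 (left), 7–1 at x≈118.0 (left) → 0 crossings.
T: no edge straddles that height → 0 crossings.
W: 4–5 at x≈101.3 (left), 5–6 at x≈113.3 (left) → 0 crossings.
U: 4–5 at x≈55.8 (left), 6–1 at x≈122.1 (left) → 0 crossings.
C: 3–4 at x≈88.5 (left), 6–1 at x≈189.0 (left) → 0 crossings.
All counts are even, so the point lies outside every listed polygon.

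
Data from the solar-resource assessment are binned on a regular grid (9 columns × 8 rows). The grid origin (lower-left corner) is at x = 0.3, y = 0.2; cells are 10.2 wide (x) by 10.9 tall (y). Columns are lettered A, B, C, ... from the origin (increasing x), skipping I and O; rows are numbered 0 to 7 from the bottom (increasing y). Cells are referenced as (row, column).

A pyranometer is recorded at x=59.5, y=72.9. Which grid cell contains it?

Column index: ⌊(59.5 − 0.3) / 10.2⌋ = ⌊5.804⌋ = 5 → column F
Row offset from origin: ⌊(72.9 − 0.2) / 10.9⌋ = ⌊6.670⌋ = 6 → row 6

(6, F)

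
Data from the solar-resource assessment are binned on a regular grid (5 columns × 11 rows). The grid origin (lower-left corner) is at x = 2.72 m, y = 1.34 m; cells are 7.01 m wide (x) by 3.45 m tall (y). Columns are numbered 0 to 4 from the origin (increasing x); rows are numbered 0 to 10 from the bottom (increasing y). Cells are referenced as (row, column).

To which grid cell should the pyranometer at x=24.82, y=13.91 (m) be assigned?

Column index: ⌊(24.82 − 2.72) / 7.01⌋ = ⌊3.153⌋ = 3
Row offset from origin: ⌊(13.91 − 1.34) / 3.45⌋ = ⌊3.643⌋ = 3 → row 3

(3, 3)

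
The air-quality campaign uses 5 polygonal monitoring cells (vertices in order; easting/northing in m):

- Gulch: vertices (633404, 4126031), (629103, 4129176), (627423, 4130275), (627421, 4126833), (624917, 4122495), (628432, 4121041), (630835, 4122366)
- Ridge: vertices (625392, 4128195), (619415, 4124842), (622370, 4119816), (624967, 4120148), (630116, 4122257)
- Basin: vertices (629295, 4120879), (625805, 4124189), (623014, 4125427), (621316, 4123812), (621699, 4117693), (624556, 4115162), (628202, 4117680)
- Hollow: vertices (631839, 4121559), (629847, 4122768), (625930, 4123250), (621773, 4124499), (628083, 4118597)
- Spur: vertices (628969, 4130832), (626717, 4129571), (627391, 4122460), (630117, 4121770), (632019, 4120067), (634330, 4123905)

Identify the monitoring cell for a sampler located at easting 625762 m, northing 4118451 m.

Cast a ray rightward from (625762, 4118451). For each polygon, the edges (by vertex number in listed order) whose endpoints lie on opposite sides of northing = 4118451, where each meets that height, and whether that is right or left of the point:
Gulch: no edge straddles that height → 0 crossings.
Ridge: no edge straddles that height → 0 crossings.
Basin: 4–5 at easting≈621651.6 (left), 7–1 at easting≈628465.4 (right) → 1 crossing.
Hollow: no edge straddles that height → 0 crossings.
Spur: no edge straddles that height → 0 crossings.
Only Basin has an odd count, so the point is inside Basin.

Basin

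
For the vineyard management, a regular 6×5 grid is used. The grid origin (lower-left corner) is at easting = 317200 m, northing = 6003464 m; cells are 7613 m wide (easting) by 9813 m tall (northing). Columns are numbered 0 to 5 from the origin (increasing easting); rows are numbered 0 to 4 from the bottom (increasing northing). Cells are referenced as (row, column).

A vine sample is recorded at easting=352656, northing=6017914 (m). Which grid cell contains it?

Column index: ⌊(352656 − 317200) / 7613⌋ = ⌊4.657⌋ = 4
Row offset from origin: ⌊(6017914 − 6003464) / 9813⌋ = ⌊1.473⌋ = 1 → row 1

(1, 4)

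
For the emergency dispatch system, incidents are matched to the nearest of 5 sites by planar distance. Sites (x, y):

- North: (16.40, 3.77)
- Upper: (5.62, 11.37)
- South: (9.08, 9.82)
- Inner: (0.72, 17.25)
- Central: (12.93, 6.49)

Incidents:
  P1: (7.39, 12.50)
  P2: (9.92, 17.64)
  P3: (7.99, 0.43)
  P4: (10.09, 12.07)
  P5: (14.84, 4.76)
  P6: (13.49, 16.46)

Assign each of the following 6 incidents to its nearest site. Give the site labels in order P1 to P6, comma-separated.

Upper, Upper, Central, South, North, South

P1 → Upper (d²=4.41)
P2 → Upper (d²=57.80)
P3 → Central (d²=61.13)
P4 → South (d²=6.08)
P5 → North (d²=3.41)
P6 → South (d²=63.54)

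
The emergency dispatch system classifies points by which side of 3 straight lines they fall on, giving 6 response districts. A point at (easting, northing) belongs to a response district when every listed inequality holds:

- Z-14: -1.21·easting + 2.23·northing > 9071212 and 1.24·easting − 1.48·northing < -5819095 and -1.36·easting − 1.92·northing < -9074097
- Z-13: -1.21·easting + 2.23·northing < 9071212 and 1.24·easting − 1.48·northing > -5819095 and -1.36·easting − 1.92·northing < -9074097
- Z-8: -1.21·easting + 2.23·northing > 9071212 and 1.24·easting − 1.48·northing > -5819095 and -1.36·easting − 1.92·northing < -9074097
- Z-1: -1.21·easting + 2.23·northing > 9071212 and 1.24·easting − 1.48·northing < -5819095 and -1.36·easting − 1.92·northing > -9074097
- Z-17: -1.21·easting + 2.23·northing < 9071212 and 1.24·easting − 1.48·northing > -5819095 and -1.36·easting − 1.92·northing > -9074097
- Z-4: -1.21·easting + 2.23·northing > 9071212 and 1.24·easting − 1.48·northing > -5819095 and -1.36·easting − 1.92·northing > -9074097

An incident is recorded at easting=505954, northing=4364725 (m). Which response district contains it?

-1.21·505954 + 2.23·4364725 = 9121132.410, which is > 9071212
1.24·505954 − 1.48·4364725 = -5832410.040, which is < -5819095
-1.36·505954 − 1.92·4364725 = -9068369.440, which is > -9074097
This sign pattern matches Z-1.

Z-1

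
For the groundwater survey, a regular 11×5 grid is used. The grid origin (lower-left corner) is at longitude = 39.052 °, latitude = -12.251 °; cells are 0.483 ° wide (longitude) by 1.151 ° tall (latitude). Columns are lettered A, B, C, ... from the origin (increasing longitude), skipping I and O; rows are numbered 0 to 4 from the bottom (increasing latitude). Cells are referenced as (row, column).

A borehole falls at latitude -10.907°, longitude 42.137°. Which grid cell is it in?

Column index: ⌊(42.137 − 39.052) / 0.483⌋ = ⌊6.387⌋ = 6 → column G
Row offset from origin: ⌊(-10.907 − -12.251) / 1.151⌋ = ⌊1.168⌋ = 1 → row 1

(1, G)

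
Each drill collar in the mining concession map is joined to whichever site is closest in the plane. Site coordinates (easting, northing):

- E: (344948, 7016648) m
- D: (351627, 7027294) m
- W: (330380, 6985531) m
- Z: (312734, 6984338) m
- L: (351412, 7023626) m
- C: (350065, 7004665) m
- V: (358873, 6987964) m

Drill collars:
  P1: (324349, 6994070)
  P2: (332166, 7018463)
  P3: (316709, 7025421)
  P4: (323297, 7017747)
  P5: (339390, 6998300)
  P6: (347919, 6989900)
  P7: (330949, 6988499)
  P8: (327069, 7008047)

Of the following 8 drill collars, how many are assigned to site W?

2

P1 → W
P2 → E
P3 → E
P4 → E
P5 → C
P6 → V
P7 → W
P8 → E
2 of the 8 go to W.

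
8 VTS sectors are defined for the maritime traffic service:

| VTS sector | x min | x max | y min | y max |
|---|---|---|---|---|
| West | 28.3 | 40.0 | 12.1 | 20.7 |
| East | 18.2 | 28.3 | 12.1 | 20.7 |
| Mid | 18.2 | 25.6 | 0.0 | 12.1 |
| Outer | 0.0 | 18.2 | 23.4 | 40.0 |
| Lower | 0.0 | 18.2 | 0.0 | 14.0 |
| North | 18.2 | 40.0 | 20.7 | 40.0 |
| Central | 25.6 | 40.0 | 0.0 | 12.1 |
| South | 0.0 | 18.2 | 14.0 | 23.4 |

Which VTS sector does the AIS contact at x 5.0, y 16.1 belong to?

The point has x = 5.0 and y = 16.1.
Only South satisfies 0.0 ≤ x ≤ 18.2 and 14.0 ≤ y ≤ 23.4.

South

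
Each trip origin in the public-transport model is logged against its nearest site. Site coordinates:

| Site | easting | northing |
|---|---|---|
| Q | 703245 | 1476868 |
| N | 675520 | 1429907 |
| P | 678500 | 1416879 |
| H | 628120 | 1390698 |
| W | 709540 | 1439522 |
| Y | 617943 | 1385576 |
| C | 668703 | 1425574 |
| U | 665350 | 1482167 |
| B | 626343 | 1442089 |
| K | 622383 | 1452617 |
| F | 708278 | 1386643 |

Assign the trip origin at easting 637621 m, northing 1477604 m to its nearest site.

Squared distances to each site:
Q: 4307051072.000; N: 3711338010.000; P: 5358618266.000; H: 7642921837.000; W: 6622581285.000; Y: 8856376468.000; C: 3673211624.000; U: 789718410.000; B: 1388508509.000; K: 856546813.000; F: 13266315170.000.
Minimum at U.

U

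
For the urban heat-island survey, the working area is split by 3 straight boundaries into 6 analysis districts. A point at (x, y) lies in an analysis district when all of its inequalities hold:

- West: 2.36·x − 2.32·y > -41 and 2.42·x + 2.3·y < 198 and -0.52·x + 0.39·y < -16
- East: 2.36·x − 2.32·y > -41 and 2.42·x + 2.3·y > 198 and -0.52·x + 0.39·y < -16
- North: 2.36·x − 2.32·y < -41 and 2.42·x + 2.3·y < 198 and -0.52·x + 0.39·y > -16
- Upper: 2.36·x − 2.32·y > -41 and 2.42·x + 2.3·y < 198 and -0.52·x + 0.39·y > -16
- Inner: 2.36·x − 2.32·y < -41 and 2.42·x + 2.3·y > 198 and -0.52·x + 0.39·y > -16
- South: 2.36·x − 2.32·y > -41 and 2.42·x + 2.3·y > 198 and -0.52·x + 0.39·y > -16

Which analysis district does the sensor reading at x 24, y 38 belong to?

Upper

2.36·24 − 2.32·38 = -31.520, which is > -41
2.42·24 + 2.3·38 = 145.480, which is < 198
-0.52·24 + 0.39·38 = 2.340, which is > -16
This sign pattern matches Upper.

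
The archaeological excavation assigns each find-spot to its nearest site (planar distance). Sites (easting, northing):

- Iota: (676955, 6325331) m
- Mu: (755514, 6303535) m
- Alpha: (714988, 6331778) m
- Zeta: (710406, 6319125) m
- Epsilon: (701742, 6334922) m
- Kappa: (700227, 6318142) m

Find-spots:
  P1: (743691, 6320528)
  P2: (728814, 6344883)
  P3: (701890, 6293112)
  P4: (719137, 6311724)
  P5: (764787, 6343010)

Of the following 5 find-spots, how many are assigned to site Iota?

P1 → Mu
P2 → Alpha
P3 → Kappa
P4 → Zeta
P5 → Mu
0 of the 5 go to Iota.

0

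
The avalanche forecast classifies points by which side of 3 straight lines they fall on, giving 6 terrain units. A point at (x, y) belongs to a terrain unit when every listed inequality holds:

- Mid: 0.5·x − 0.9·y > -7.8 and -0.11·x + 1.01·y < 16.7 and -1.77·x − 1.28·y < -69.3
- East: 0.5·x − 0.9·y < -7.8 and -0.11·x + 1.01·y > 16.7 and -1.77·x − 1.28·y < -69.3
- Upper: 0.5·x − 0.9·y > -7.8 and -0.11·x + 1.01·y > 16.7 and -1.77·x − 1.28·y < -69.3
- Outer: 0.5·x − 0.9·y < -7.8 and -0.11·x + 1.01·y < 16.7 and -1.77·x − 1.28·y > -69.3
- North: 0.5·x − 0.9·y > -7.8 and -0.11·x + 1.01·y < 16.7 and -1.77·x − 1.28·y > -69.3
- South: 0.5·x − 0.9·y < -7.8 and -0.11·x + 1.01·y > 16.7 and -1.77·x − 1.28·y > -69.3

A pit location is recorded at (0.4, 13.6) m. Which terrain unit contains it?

Outer

0.5·0.4 − 0.9·13.6 = -12.040, which is < -7.8
-0.11·0.4 + 1.01·13.6 = 13.692, which is < 16.7
-1.77·0.4 − 1.28·13.6 = -18.116, which is > -69.3
This sign pattern matches Outer.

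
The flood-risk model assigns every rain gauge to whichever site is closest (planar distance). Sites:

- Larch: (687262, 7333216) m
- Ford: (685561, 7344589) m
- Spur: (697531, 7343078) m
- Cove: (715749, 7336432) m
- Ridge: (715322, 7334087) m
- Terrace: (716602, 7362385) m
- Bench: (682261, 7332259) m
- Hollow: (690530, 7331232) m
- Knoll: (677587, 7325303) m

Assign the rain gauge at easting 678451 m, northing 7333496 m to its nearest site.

Bench

Squared distances to each site:
Larch: 77712121.000; Ford: 173606749.000; Spur: 455861124.000; Cove: 1399760900.000; Ridge: 1359819922.000; Terrace: 2290073122.000; Bench: 16046269.000; Hollow: 151027937.000; Knoll: 67871745.000.
Minimum at Bench.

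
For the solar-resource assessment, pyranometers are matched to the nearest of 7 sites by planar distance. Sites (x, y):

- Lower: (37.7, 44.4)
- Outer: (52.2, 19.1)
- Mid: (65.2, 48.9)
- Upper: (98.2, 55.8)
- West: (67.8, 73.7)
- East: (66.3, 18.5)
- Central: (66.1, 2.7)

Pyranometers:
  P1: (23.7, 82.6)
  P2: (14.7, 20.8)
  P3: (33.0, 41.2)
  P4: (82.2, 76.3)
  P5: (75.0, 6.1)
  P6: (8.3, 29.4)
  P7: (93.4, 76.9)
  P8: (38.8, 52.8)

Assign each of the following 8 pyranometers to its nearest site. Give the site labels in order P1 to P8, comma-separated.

Lower, Lower, Lower, West, Central, Lower, Upper, Lower

P1 → Lower (d²=1655.24)
P2 → Lower (d²=1085.96)
P3 → Lower (d²=32.33)
P4 → West (d²=214.12)
P5 → Central (d²=90.77)
P6 → Lower (d²=1089.36)
P7 → Upper (d²=468.25)
P8 → Lower (d²=71.77)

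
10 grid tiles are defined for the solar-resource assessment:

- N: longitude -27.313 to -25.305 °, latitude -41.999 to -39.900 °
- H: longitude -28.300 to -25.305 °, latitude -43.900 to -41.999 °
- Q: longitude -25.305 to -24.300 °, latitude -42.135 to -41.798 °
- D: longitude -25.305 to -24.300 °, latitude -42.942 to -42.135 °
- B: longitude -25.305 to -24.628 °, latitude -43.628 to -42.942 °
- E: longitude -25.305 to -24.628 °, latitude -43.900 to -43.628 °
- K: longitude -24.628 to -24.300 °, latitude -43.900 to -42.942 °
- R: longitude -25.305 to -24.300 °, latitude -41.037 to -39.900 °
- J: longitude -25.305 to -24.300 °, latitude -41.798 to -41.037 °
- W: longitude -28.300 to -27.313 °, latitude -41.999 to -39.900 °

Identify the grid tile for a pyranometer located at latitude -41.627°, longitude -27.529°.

W

The point has longitude = -27.529 and latitude = -41.627.
Only W satisfies -28.300 ≤ longitude ≤ -27.313 and -41.999 ≤ latitude ≤ -39.900.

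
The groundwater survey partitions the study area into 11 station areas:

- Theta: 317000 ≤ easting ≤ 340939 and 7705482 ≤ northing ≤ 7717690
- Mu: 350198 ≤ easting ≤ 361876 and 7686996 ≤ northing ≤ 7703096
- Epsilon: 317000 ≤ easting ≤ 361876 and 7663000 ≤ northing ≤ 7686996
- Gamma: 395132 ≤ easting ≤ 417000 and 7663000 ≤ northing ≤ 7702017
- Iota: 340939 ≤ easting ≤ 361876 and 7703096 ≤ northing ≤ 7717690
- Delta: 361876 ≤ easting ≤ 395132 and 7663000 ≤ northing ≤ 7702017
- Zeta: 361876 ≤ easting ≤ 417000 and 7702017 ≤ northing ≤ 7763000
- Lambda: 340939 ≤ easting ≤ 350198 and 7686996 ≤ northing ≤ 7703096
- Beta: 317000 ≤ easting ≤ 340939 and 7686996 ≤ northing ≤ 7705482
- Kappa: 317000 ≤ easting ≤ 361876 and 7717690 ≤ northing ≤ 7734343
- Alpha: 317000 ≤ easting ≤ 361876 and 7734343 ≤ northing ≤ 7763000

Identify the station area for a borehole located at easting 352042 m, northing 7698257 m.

Mu

The point has easting = 352042 and northing = 7698257.
Only Mu satisfies 350198 ≤ easting ≤ 361876 and 7686996 ≤ northing ≤ 7703096.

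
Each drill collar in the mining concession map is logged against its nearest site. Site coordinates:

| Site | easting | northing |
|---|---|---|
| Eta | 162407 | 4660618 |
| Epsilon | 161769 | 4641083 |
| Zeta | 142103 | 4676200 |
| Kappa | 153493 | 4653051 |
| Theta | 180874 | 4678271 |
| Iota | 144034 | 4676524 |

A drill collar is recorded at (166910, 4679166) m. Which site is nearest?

Squared distances to each site:
Eta: 364305313.000; Epsilon: 1476744770.000; Zeta: 624184405.000; Kappa: 862009114.000; Theta: 195794321.000; Iota: 530291540.000.
Minimum at Theta.

Theta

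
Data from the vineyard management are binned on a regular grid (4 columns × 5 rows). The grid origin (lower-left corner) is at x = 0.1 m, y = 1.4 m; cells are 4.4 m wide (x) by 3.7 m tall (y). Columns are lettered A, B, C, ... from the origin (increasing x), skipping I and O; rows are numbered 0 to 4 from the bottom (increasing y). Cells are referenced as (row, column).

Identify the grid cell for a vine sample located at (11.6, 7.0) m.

Column index: ⌊(11.6 − 0.1) / 4.4⌋ = ⌊2.614⌋ = 2 → column C
Row offset from origin: ⌊(7.0 − 1.4) / 3.7⌋ = ⌊1.514⌋ = 1 → row 1

(1, C)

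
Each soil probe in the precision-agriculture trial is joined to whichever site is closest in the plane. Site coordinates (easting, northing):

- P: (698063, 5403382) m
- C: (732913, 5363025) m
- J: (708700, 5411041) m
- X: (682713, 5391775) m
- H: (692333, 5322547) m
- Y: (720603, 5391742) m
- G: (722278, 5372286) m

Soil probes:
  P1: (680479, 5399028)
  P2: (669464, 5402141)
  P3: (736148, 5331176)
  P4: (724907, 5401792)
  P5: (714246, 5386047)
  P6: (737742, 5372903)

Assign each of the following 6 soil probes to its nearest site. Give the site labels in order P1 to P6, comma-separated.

P1 → X (d²=57596765.00)
P2 → X (d²=282989957.00)
P3 → C (d²=1024824026.00)
P4 → Y (d²=119526916.00)
P5 → Y (d²=72844474.00)
P6 → C (d²=120894125.00)

X, X, C, Y, Y, C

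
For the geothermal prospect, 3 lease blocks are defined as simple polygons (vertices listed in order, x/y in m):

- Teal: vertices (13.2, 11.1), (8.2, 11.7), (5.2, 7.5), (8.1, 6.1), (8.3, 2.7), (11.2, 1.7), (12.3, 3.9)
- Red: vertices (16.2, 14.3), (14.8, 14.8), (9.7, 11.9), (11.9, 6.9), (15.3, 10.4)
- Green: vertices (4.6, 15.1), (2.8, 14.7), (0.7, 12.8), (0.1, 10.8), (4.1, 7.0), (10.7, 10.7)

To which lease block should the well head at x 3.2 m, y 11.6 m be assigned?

Green

Cast a ray rightward from (3.2, 11.6). For each polygon, the edges (by vertex number in listed order) whose endpoints lie on opposite sides of y = 11.6, where each meets that height, and whether that is right or left of the point:
Teal: 1–2 at x≈9.03 (right), 2–3 at x≈8.13 (right) → 2 crossings.
Red: 3–4 at x≈9.83 (right), 5–1 at x≈15.58 (right) → 2 crossings.
Green: 3–4 at x≈0.34 (left), 6–1 at x≈9.45 (right) → 1 crossing.
Only Green has an odd count, so the point is inside Green.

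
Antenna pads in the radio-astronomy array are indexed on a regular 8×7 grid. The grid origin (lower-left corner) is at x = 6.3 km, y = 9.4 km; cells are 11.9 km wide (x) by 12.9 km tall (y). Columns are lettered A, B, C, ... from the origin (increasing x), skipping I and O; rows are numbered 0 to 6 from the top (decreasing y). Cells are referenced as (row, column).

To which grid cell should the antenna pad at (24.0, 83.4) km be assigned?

(1, B)

Column index: ⌊(24.0 − 6.3) / 11.9⌋ = ⌊1.487⌋ = 1 → column B
Row offset from origin: ⌊(83.4 − 9.4) / 12.9⌋ = ⌊5.736⌋ = 5 → row 1 (counted from top)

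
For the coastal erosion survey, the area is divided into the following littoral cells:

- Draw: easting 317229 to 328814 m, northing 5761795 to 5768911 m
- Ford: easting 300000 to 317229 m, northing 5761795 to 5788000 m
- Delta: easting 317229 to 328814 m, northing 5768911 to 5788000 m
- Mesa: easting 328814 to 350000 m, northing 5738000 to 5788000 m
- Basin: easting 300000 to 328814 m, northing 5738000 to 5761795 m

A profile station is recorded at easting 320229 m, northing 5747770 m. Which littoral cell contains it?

Basin

The point has easting = 320229 and northing = 5747770.
Only Basin satisfies 300000 ≤ easting ≤ 328814 and 5738000 ≤ northing ≤ 5761795.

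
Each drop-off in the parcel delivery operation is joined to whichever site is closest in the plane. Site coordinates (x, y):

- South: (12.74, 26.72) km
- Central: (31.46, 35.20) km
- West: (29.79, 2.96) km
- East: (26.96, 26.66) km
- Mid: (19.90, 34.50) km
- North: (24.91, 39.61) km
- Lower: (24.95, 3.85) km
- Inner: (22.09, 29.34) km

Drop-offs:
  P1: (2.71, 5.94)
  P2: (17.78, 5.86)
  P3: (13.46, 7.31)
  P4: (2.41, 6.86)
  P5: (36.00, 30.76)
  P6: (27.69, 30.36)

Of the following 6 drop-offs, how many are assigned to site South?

P1 → Lower
P2 → Lower
P3 → Lower
P4 → South
P5 → Central
P6 → East
1 of the 6 goes to South.

1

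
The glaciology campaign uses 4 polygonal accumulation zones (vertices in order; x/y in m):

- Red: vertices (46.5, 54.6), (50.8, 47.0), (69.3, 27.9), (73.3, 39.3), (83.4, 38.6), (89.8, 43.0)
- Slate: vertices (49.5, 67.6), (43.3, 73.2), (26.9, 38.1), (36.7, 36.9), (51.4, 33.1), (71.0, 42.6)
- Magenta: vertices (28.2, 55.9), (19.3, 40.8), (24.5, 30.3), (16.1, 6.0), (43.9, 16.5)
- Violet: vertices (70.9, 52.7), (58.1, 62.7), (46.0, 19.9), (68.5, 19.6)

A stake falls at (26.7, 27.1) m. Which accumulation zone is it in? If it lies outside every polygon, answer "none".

Magenta

Cast a ray rightward from (26.7, 27.1). For each polygon, the edges (by vertex number in listed order) whose endpoints lie on opposite sides of y = 27.1, where each meets that height, and whether that is right or left of the point:
Red: no edge straddles that height → 0 crossings.
Slate: no edge straddles that height → 0 crossings.
Magenta: 3–4 at x≈23.39 (left), 5–1 at x≈39.68 (right) → 1 crossing.
Violet: 2–3 at x≈48.04 (right), 4–1 at x≈69.04 (right) → 2 crossings.
Only Magenta has an odd count, so the point is inside Magenta.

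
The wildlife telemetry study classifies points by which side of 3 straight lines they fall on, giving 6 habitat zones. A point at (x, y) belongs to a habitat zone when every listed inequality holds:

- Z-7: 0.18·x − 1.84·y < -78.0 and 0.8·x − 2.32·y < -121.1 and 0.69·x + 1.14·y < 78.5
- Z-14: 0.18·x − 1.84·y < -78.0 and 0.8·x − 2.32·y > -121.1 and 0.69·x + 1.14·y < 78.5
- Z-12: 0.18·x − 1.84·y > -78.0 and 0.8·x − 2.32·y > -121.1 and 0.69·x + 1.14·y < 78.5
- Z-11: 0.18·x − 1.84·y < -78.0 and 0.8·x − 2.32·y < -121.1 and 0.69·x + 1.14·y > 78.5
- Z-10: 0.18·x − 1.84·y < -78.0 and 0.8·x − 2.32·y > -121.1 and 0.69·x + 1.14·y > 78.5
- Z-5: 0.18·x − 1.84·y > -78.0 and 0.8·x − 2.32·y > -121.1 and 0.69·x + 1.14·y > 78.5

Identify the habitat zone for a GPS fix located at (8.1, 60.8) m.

0.18·8.1 − 1.84·60.8 = -110.414, which is < -78.0
0.8·8.1 − 2.32·60.8 = -134.576, which is < -121.1
0.69·8.1 + 1.14·60.8 = 74.901, which is < 78.5
This sign pattern matches Z-7.

Z-7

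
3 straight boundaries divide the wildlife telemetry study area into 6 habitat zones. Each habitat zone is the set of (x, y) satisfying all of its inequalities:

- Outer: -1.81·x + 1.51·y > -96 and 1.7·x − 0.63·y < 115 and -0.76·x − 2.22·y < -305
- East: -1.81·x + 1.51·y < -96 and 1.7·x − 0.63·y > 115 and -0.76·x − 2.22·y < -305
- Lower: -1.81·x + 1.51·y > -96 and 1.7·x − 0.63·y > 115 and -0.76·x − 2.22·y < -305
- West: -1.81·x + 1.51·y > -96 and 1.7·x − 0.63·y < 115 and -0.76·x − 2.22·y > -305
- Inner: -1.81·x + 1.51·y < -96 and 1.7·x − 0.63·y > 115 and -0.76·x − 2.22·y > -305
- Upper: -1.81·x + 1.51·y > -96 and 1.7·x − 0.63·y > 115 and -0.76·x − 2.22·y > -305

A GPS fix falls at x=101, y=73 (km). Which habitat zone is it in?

Upper

-1.81·101 + 1.51·73 = -72.580, which is > -96
1.7·101 − 0.63·73 = 125.710, which is > 115
-0.76·101 − 2.22·73 = -238.820, which is > -305
This sign pattern matches Upper.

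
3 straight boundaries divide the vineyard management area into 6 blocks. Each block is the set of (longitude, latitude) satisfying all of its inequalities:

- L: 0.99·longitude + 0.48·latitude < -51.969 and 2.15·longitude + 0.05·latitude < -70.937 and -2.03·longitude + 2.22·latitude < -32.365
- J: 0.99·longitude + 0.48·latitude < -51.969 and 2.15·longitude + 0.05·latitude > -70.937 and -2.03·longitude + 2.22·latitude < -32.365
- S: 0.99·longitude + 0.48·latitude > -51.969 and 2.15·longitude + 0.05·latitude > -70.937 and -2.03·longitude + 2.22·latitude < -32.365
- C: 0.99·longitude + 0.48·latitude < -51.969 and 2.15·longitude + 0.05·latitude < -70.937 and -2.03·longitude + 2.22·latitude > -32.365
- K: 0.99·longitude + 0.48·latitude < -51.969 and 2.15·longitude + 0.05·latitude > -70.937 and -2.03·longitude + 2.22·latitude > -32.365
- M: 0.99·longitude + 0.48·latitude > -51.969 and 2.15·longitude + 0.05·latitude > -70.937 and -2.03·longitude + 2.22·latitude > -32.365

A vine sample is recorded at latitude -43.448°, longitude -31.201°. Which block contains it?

0.99·-31.201 + 0.48·-43.448 = -51.744, which is > -51.969
2.15·-31.201 + 0.05·-43.448 = -69.255, which is > -70.937
-2.03·-31.201 + 2.22·-43.448 = -33.117, which is < -32.365
This sign pattern matches S.

S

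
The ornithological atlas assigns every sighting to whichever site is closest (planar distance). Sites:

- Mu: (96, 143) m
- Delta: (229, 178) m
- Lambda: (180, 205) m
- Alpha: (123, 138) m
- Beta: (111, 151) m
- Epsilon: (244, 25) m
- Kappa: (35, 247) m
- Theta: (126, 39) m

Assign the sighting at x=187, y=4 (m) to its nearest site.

Squared distances to each site:
Mu: 27602.000; Delta: 32040.000; Lambda: 40450.000; Alpha: 22052.000; Beta: 27385.000; Epsilon: 3690.000; Kappa: 82153.000; Theta: 4946.000.
Minimum at Epsilon.

Epsilon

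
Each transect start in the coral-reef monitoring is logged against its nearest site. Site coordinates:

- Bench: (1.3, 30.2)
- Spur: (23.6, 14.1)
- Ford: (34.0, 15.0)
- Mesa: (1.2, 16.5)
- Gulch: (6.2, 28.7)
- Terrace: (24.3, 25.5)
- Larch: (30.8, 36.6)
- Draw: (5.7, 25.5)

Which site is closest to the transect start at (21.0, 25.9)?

Squared distances to each site:
Bench: 406.580; Spur: 146.000; Ford: 287.810; Mesa: 480.400; Gulch: 226.880; Terrace: 11.050; Larch: 210.530; Draw: 234.250.
Minimum at Terrace.

Terrace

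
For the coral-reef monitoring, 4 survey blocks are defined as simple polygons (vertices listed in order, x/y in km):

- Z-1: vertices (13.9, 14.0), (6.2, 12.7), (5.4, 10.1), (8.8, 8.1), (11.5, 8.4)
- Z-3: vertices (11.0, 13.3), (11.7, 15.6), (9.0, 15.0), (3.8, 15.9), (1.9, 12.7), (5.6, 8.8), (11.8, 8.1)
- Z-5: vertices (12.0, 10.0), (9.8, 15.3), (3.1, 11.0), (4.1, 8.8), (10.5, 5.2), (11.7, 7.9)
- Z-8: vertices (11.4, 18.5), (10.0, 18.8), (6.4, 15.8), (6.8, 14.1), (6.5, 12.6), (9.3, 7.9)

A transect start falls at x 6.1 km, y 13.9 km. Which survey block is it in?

Z-3

Cast a ray rightward from (6.1, 13.9). For each polygon, the edges (by vertex number in listed order) whose endpoints lie on opposite sides of y = 13.9, where each meets that height, and whether that is right or left of the point:
Z-1: 1–2 at x≈13.31 (right), 5–1 at x≈13.86 (right) → 2 crossings.
Z-3: 1–2 at x≈11.18 (right), 4–5 at x≈2.61 (left) → 1 crossing.
Z-5: 1–2 at x≈10.38 (right), 2–3 at x≈7.62 (right) → 2 crossings.
Z-8: 4–5 at x≈6.76 (right), 6–1 at x≈10.49 (right) → 2 crossings.
Only Z-3 has an odd count, so the point is inside Z-3.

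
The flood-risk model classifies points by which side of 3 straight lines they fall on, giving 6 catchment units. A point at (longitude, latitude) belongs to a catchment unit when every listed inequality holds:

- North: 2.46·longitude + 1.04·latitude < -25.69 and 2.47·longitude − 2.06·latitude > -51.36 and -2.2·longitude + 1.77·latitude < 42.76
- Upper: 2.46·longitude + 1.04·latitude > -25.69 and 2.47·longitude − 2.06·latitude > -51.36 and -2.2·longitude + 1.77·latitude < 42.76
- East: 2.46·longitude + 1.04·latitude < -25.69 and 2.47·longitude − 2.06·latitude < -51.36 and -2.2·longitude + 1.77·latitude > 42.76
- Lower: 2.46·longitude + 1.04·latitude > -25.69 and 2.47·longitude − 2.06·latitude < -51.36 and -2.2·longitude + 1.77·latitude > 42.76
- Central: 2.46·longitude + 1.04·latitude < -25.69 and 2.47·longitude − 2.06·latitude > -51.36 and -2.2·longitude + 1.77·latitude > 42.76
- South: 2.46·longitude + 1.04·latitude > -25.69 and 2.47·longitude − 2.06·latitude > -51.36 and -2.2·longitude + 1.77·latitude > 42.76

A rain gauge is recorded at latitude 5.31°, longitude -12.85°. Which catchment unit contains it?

North

2.46·-12.85 + 1.04·5.31 = -26.089, which is < -25.69
2.47·-12.85 − 2.06·5.31 = -42.678, which is > -51.36
-2.2·-12.85 + 1.77·5.31 = 37.669, which is < 42.76
This sign pattern matches North.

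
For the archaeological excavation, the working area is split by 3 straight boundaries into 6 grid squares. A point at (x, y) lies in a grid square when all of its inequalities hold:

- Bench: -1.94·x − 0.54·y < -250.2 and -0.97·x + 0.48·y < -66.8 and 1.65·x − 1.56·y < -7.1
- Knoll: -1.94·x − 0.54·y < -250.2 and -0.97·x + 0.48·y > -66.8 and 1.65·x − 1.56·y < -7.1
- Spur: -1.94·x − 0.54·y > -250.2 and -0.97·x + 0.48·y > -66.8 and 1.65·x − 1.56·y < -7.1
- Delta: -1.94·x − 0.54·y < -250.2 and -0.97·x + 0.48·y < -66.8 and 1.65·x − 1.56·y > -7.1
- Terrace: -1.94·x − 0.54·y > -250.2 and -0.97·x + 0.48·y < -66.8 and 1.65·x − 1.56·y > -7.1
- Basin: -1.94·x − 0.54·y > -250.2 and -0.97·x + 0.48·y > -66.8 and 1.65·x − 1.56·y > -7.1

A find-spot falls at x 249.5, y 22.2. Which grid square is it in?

-1.94·249.5 − 0.54·22.2 = -496.018, which is < -250.2
-0.97·249.5 + 0.48·22.2 = -231.359, which is < -66.8
1.65·249.5 − 1.56·22.2 = 377.043, which is > -7.1
This sign pattern matches Delta.

Delta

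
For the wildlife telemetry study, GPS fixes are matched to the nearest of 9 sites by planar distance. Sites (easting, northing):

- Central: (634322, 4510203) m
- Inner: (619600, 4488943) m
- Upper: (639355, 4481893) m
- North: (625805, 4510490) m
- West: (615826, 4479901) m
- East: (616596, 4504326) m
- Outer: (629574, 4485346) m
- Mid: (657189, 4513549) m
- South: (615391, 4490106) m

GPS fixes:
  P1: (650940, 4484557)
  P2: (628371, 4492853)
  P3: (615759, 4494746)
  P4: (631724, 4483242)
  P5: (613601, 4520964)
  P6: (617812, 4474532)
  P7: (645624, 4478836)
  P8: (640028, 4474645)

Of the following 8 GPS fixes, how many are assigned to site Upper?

3

P1 → Upper
P2 → Outer
P3 → South
P4 → Outer
P5 → North
P6 → West
P7 → Upper
P8 → Upper
3 of the 8 go to Upper.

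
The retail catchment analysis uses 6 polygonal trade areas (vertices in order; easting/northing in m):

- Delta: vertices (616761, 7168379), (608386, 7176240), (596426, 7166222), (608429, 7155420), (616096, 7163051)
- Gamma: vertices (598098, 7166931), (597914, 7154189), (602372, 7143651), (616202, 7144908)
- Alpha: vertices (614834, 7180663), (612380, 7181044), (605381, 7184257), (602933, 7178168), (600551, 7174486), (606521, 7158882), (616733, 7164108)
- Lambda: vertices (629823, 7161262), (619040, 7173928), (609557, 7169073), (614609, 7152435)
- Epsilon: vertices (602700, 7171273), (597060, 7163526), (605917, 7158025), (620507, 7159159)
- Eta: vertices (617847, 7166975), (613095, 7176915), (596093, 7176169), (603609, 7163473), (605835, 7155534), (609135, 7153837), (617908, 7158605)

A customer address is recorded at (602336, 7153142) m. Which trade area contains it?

Cast a ray rightward from (602336, 7153142). For each polygon, the edges (by vertex number in listed order) whose endpoints lie on opposite sides of northing = 7153142, where each meets that height, and whether that is right or left of the point:
Delta: no edge straddles that height → 0 crossings.
Gamma: 2–3 at easting≈598356.9 (left), 4–1 at easting≈609433.2 (right) → 1 crossing.
Alpha: no edge straddles that height → 0 crossings.
Lambda: 3–4 at easting≈614394.3 (right), 4–1 at easting≈615827.6 (right) → 2 crossings.
Epsilon: no edge straddles that height → 0 crossings.
Eta: no edge straddles that height → 0 crossings.
Only Gamma has an odd count, so the point is inside Gamma.

Gamma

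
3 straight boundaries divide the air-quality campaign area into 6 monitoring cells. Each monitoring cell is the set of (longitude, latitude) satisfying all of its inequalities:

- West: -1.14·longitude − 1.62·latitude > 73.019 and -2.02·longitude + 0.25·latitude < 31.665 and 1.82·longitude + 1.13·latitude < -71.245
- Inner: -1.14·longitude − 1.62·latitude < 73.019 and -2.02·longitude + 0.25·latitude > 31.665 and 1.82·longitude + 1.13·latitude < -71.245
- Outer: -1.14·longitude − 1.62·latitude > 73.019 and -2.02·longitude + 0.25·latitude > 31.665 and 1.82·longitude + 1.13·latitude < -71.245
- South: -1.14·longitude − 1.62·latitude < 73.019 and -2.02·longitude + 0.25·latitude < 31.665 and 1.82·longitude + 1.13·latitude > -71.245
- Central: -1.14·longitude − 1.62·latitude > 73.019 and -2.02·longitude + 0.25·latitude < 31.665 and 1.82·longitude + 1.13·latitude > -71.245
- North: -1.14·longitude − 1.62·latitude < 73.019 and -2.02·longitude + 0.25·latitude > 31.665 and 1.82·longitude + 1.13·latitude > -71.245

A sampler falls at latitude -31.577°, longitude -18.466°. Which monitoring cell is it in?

South

-1.14·-18.466 − 1.62·-31.577 = 72.206, which is < 73.019
-2.02·-18.466 + 0.25·-31.577 = 29.407, which is < 31.665
1.82·-18.466 + 1.13·-31.577 = -69.290, which is > -71.245
This sign pattern matches South.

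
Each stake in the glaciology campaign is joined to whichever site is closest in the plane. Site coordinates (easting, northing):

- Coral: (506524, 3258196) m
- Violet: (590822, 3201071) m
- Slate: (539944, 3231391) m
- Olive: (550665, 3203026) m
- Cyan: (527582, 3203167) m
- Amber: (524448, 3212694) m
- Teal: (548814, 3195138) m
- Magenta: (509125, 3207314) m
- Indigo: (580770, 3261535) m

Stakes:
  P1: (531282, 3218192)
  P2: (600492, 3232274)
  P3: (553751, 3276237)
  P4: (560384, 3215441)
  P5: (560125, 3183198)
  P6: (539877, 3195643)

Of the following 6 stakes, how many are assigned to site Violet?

P1 → Amber
P2 → Violet
P3 → Indigo
P4 → Olive
P5 → Teal
P6 → Teal
1 of the 6 goes to Violet.

1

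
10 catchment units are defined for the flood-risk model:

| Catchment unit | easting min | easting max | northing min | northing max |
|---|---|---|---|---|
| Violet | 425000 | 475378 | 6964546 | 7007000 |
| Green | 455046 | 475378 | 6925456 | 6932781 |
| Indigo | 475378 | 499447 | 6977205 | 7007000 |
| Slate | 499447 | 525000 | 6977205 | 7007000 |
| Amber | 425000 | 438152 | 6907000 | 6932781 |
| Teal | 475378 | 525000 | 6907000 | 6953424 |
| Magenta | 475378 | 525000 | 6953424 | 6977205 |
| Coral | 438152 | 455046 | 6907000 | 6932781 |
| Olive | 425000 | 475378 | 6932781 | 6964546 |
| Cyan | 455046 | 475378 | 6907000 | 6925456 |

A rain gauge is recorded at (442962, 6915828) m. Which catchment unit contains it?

The point has easting = 442962 and northing = 6915828.
Only Coral satisfies 438152 ≤ easting ≤ 455046 and 6907000 ≤ northing ≤ 6932781.

Coral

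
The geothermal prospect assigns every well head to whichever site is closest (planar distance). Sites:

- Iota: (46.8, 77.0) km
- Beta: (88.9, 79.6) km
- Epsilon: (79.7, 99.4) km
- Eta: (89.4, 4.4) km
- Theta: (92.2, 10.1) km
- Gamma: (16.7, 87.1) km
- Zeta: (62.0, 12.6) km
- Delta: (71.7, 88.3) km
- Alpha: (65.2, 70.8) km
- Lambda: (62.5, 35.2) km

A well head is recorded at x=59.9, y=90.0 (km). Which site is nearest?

Squared distances to each site:
Iota: 340.610; Beta: 949.160; Epsilon: 480.400; Eta: 8197.610; Theta: 7427.300; Gamma: 1874.650; Zeta: 5995.170; Delta: 142.130; Alpha: 396.730; Lambda: 3009.800.
Minimum at Delta.

Delta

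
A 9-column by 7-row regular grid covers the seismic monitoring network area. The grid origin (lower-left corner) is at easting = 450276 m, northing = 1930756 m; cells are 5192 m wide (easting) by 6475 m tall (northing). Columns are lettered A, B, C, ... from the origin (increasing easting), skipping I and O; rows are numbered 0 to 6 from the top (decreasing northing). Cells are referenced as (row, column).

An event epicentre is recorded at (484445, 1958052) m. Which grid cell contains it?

Column index: ⌊(484445 − 450276) / 5192⌋ = ⌊6.581⌋ = 6 → column G
Row offset from origin: ⌊(1958052 − 1930756) / 6475⌋ = ⌊4.216⌋ = 4 → row 2 (counted from top)

(2, G)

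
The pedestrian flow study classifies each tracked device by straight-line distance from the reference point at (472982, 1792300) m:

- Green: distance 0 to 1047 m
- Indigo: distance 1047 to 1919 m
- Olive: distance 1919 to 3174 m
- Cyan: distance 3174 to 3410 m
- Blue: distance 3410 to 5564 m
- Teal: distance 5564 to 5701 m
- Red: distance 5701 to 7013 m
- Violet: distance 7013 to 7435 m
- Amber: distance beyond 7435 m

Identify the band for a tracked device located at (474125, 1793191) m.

Indigo

Distance = √((474125−472982)² + (1793191−1792300)²) = √(1306449.000 + 793881.000) = 1449.252 m.
1047 ≤ 1449.252 < 1919 → Indigo.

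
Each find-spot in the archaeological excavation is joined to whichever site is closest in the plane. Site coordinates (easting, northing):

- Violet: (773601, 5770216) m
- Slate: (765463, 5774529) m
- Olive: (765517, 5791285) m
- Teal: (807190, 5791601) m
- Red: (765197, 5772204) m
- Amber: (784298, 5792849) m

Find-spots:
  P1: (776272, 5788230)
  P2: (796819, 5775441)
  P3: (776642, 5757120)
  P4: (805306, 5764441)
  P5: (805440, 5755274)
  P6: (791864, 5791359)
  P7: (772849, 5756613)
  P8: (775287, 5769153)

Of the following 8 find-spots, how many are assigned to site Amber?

2

P1 → Amber
P2 → Teal
P3 → Violet
P4 → Teal
P5 → Violet
P6 → Amber
P7 → Violet
P8 → Violet
2 of the 8 go to Amber.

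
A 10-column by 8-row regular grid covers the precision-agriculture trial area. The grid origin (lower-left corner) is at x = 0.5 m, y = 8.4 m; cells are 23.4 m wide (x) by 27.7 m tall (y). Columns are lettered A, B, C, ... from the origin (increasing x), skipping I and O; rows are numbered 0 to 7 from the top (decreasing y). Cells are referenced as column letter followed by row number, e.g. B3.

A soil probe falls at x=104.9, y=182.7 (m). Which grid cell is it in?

E1

Column index: ⌊(104.9 − 0.5) / 23.4⌋ = ⌊4.462⌋ = 4 → column E
Row offset from origin: ⌊(182.7 − 8.4) / 27.7⌋ = ⌊6.292⌋ = 6 → row 1 (counted from top)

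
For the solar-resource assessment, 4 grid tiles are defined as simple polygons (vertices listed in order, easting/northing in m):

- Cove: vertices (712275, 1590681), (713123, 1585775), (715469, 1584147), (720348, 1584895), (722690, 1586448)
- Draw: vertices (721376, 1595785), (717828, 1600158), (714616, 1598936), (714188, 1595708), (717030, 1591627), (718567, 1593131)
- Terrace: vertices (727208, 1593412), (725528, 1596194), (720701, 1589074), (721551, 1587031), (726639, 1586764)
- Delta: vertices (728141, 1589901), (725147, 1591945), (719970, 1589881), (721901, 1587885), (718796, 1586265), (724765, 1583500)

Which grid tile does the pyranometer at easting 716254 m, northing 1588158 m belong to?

Cast a ray rightward from (716254, 1588158). For each polygon, the edges (by vertex number in listed order) whose endpoints lie on opposite sides of northing = 1588158, where each meets that height, and whether that is right or left of the point:
Cove: 1–2 at easting≈712711.1 (left), 5–1 at easting≈718482.7 (right) → 1 crossing.
Draw: no edge straddles that height → 0 crossings.
Terrace: 3–4 at easting≈721082.1 (right), 5–1 at easting≈726758.3 (right) → 2 crossings.
Delta: 3–4 at easting≈721636.9 (right), 6–1 at easting≈727221.7 (right) → 2 crossings.
Only Cove has an odd count, so the point is inside Cove.

Cove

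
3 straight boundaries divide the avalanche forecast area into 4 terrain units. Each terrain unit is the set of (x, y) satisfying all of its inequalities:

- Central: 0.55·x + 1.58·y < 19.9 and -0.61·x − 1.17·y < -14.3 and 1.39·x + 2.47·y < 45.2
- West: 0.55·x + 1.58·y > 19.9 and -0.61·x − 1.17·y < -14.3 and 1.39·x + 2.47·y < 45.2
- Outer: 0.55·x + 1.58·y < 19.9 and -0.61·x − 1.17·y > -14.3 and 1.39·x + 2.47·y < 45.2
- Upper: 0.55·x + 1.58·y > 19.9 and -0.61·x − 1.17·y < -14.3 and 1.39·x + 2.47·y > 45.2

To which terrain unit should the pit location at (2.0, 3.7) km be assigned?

Outer

0.55·2.0 + 1.58·3.7 = 6.946, which is < 19.9
-0.61·2.0 − 1.17·3.7 = -5.549, which is > -14.3
1.39·2.0 + 2.47·3.7 = 11.919, which is < 45.2
This sign pattern matches Outer.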